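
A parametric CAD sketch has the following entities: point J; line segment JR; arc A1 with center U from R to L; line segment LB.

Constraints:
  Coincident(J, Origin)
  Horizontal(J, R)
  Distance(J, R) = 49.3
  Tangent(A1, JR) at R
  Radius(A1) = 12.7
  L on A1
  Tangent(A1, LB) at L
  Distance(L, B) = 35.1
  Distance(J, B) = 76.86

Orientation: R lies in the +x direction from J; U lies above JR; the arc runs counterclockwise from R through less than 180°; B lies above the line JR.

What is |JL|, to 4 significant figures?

63.44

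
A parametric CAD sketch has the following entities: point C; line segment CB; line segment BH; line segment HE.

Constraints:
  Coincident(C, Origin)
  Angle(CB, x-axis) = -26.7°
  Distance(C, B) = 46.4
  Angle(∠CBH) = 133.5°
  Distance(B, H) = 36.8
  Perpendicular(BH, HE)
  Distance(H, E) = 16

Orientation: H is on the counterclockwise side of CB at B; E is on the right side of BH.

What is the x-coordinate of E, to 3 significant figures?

81.5

C is at the origin; CB runs at -26.7° with length 46.4, so B = 46.4·(cos -26.7°, sin -26.7°) = (41.5, -20.8). ∠CBH = 133.5°, so BH runs at -26.7° + (180° − 133.5°) = 19.8° from the x-axis; with |BH| = 36.8, H = B + 36.8·(cos 19.8°, sin 19.8°) = (76.1, -8.38). BH is perpendicular to HE; with |HE| = 16.0 on the right of BH, E = H + 16.0·(0.339, -0.941) = (81.5, -23.4). So E.x = 81.5.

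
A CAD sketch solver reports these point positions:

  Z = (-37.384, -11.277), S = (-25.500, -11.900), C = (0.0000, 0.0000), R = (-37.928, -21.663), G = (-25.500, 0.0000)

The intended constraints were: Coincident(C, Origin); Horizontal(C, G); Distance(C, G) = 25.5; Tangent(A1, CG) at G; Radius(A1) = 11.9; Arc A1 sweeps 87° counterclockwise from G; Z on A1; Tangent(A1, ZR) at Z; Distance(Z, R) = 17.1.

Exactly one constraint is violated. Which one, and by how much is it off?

Distance(Z, R) = 17.1 — off by 6.70.

C = (0.00, 0.00) ✓; C.y = 0.00, G.y = 0.00 ✓; |CG| = 25.50 ✓; ∠(SG, GC) = 90.00° ✓; |SG| = 11.90 ✓; bearing(S→Z) − bearing(S→G) = 87.00° ✓; |SZ| = 11.90 ✓; ∠(SZ, ZR) = 90.00° ✓; |ZR| = 10.40 ✗.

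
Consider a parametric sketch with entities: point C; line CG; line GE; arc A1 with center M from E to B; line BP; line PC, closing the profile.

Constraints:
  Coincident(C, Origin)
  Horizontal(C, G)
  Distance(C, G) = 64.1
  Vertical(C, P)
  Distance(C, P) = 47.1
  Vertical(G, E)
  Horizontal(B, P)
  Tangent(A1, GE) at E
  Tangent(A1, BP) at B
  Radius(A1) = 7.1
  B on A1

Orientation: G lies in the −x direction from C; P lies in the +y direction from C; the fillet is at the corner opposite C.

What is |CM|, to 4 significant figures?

69.63

C is at the origin; CG is horizontal with |CG| = 64.1 and G on the −x side, so G = (-64.10, 0.000). CP is vertical with |CP| = 47.1 and P on the +y side, so P = (0.000, 47.10). The virtual corner opposite C is at (-64.10, 47.10). The tangent condition forces ME to be normal to GE and the tangent condition forces MB to be normal to BP, with radius 7.1, so the center M sits 7.1 in from both sides at M = (-57.00, 40.00). Then |CM| = |M − C| = 69.63.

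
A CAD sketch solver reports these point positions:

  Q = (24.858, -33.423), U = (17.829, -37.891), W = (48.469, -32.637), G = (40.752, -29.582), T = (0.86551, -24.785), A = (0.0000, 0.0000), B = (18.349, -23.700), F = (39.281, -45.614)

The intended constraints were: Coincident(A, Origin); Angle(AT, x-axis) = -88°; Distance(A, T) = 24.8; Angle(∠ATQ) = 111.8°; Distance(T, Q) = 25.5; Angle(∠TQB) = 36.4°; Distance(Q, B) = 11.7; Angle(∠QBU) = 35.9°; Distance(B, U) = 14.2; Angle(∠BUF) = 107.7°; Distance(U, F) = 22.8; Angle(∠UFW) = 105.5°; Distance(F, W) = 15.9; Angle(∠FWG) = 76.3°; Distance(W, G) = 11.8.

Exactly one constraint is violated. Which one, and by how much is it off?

Distance(W, G) = 11.8 — off by 3.50.

A = (0.00, 0.00) ✓; AT at -88.00° ✓; |AT| = 24.80 ✓; ∠ATQ = 111.8° ✓; |TQ| = 25.50 ✓; ∠TQB = 36.40° ✓; |QB| = 11.70 ✓; ∠QBU = 35.90° ✓; |BU| = 14.20 ✓; ∠BUF = 107.7° ✓; |UF| = 22.80 ✓; ∠UFW = 105.5° ✓; |FW| = 15.90 ✓; ∠FWG = 76.30° ✓; |WG| = 8.300 ✗.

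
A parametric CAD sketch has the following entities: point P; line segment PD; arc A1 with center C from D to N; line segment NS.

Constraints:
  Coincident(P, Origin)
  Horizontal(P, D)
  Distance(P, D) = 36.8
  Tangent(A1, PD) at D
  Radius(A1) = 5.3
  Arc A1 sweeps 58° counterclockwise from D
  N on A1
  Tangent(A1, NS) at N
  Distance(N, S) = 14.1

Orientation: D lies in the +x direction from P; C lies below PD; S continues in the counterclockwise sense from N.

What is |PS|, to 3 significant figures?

28.7

On A1, D sits at bearing 90° from C; a 58° counterclockwise sweep puts N at bearing 148°, so N = C + 5.3·(cos 148°, sin 148°) = (32.3, -2.49). The tangent condition forces CN to be normal to NS, so NS runs along (−sin 148°, cos 148°); with |NS| = 14.1, S = (24.8, -14.4). Then |PS| = |S − P| = 28.7.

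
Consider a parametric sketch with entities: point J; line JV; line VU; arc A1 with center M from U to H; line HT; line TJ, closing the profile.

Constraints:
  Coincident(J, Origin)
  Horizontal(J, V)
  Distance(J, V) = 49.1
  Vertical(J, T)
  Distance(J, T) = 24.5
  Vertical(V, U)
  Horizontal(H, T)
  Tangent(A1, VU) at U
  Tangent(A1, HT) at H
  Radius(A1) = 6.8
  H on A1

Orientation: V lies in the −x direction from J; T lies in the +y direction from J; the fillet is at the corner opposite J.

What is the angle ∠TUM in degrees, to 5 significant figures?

7.8849°

The virtual corner opposite J is at (-49.100, 24.500). Since A1 is tangent to VU there, MU ⟂ VU and the tangent condition forces MH to be normal to HT, with radius 6.8, so the center M sits 6.8 in from both sides at M = (-42.300, 17.700). That places the tangent points at U = (-49.100, 17.700) on VU and H = (-42.300, 24.500) on HT. Then cos ∠TUM = UT·UM / (|UT||UM|), giving 7.8849°.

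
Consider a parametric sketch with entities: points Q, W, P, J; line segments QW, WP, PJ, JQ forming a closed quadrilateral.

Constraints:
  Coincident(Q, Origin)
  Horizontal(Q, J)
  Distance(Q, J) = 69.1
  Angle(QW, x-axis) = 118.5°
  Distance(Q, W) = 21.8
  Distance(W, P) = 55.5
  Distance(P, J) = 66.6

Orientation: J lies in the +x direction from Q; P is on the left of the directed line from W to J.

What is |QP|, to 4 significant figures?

63.70

Checks: |WP| = 55.50 ✓; |PJ| = 66.60 ✓.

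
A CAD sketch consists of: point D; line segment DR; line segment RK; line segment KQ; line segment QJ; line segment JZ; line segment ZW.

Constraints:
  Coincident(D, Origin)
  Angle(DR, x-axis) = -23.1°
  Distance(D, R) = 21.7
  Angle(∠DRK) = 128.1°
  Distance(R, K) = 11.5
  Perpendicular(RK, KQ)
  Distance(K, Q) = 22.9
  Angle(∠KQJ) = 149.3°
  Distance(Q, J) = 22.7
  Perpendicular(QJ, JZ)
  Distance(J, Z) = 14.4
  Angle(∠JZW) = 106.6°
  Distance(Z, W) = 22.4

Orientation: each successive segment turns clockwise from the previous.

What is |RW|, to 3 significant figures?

15.1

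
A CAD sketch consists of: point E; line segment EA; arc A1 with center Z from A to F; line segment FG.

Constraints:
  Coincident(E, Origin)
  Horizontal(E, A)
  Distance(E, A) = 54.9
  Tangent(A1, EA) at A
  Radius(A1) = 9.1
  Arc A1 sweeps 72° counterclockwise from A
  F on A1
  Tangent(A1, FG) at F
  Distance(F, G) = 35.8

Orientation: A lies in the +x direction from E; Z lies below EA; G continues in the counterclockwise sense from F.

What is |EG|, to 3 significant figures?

53.5

E is at the origin; E and A share the same y with |EA| = 54.9 and A on the +x side, so A = (54.9, 0.00). Since A1 is tangent to EA there, ZA ⟂ EA, so Z = A + (0, -9.1) = (54.9, -9.10). On A1, A sits at bearing 90° from Z; a 72° counterclockwise sweep puts F at bearing 162°, so F = Z + 9.1·(cos 162°, sin 162°) = (46.2, -6.29). The tangent condition forces ZF to be normal to FG, so FG runs along (−sin 162°, cos 162°); with |FG| = 35.8, G = (35.2, -40.3). Then |EG| = |G − E| = 53.5.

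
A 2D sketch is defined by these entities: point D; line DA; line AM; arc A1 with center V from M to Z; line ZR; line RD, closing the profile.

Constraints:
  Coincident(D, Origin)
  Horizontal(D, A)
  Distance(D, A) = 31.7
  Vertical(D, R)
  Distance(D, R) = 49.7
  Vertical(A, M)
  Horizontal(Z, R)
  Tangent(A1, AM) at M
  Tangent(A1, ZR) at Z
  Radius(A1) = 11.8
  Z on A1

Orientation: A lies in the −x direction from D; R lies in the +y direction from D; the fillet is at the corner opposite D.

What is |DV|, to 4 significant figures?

42.81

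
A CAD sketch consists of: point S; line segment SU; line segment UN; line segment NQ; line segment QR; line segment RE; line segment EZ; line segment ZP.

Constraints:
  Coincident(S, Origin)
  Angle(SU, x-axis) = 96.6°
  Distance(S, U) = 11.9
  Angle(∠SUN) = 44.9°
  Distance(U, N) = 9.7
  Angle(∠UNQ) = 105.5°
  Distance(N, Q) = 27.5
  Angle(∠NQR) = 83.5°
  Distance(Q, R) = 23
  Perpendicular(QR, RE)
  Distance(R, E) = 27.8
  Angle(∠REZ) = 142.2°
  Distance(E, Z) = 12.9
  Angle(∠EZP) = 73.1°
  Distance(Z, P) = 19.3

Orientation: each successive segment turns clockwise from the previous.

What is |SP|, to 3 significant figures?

3.48

S is at the origin; SU runs at 96.6° with length 11.9, so U = (-1.37, 11.8). ∠SUN = 44.9° gives UN at -38.5° from the x-axis; with |UN| = 9.7, N = (6.22, 5.78). ∠UNQ = 105.5° gives NQ at -113° from the x-axis; with |NQ| = 27.5, Q = (-4.52, -19.5). ∠NQR = 83.5° gives QR at 150° from the x-axis; with |QR| = 23.0, R = (-24.5, -8.21). QR ⟂ RE, so RE runs at 60.5°; with |RE| = 27.8, E = (-10.9, 16.0). ∠REZ = 142.2° gives EZ at 22.7° from the x-axis; with |EZ| = 12.9, Z = (1.05, 21.0). ∠EZP = 73.1° gives ZP at -84.2° from the x-axis; with |ZP| = 19.3, P = (3.00, 1.77). Then |SP| = |P − S| = 3.48.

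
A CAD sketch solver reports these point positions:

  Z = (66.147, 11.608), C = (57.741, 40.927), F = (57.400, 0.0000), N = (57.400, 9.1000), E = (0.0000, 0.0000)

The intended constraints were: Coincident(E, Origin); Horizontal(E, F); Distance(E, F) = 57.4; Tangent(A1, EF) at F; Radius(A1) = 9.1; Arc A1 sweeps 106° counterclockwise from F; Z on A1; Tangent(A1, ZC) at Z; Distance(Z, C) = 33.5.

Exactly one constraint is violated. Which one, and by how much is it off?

Distance(Z, C) = 33.5 — off by 3.00.

E = (0.00, 0.00) ✓; E.y = 0.00, F.y = 0.00 ✓; |EF| = 57.40 ✓; ∠(NF, FE) = 90.00° ✓; |NF| = 9.100 ✓; bearing(N→Z) − bearing(N→F) = 106.0° ✓; |NZ| = 9.099 ✓; ∠(NZ, ZC) = 90.00° ✓; |ZC| = 30.50 ✗.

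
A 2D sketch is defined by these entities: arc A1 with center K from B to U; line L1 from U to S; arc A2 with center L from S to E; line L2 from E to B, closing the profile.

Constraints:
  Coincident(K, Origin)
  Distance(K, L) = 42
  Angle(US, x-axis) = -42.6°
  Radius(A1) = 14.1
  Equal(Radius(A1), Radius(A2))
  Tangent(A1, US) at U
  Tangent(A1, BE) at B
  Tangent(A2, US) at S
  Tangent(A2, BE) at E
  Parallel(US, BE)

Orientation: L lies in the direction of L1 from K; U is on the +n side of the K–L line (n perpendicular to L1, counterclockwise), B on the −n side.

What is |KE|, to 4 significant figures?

44.30

Tangency of A1 to both parallel lines with radius 14.1 puts U and B at K ± 14.1·n: U = (9.544, 10.38), B = (-9.544, -10.38). Equal radii place S and E the same way about L: S = L + 14.1·n = (40.46, -18.05), E = L − 14.1·n = (21.37, -38.81). Then |KE| = |E − K| = 44.30.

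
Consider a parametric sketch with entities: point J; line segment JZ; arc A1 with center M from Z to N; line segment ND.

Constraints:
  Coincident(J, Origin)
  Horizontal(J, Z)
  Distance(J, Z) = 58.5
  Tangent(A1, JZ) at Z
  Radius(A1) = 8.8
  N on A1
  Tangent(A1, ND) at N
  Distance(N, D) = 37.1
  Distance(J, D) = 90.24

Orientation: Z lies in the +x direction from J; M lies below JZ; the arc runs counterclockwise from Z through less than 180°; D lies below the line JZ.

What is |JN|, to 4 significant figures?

55.05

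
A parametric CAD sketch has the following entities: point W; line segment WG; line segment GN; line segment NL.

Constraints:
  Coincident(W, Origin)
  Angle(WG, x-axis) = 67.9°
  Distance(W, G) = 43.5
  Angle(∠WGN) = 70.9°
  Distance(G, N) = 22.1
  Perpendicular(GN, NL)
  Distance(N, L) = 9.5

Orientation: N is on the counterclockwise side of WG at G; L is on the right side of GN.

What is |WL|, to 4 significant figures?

51.21

∠WGN = 70.9°, so GN runs at 67.9° + (180° − 70.9°) = 177.0° from the x-axis; with |GN| = 22.1, N = G + 22.1·(cos 177.0°, sin 177.0°) = (-5.704, 41.46). The perpendicularity gives NL at right angles to GN; with |NL| = 9.5 on the right of GN, L = N + 9.5·(0.05234, 0.9986) = (-5.207, 50.95). Then |WL| = |L − W| = 51.21.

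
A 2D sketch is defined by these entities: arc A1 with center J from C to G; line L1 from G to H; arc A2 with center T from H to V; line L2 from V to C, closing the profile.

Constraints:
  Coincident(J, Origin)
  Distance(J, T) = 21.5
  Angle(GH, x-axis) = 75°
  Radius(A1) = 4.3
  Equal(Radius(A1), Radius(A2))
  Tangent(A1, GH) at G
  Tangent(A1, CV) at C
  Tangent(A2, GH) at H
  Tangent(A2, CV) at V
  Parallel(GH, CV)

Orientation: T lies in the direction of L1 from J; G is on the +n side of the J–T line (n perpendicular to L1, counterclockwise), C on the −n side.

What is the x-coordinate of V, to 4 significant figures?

9.718

The slot axis is L1's direction at 75.0°, so u = (cos 75.0°, sin 75.0°) = (0.2588, 0.9659) and n = (−sin 75.0°, cos 75.0°) = (-0.9659, 0.2588). J is at the origin and T lies 21.5 along u from J, so T = 21.5·u = (5.565, 20.77). Tangency of A1 to both parallel lines with radius 4.3 puts G and C at J ± 4.3·n: G = (-4.153, 1.113), C = (4.153, -1.113). Equal radii place H and V the same way about T: H = T + 4.3·n = (1.411, 21.88), V = T − 4.3·n = (9.718, 19.65). So V.x = 9.718.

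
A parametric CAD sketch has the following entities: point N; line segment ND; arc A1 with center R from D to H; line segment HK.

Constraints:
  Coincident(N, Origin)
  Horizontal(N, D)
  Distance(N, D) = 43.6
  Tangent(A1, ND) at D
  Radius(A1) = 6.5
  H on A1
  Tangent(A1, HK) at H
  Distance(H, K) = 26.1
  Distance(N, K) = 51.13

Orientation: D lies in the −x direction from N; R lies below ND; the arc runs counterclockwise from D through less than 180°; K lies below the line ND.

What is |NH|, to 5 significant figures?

50.382

Checks: N.y = 0.00, D.y = 0.00 ✓; |RH| = 6.500 ✓; ∠(RH, HK) = 90.00° ✓; |HK| = 26.10 ✓; |NK| = 51.13 ✓.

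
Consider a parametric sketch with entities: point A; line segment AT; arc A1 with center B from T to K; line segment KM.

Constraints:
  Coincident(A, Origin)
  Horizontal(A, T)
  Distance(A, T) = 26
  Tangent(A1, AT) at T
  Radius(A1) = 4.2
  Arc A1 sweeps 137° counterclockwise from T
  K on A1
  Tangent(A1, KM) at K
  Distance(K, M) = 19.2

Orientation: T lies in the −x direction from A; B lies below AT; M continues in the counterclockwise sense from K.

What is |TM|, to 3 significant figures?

23.2

A is at the origin; A and T share the same y with |AT| = 26.0 and T on the −x side, so T = (-26.0, 0.00). A1 meets AT tangentially, so BT is at right angles to AT, so B = T + (0, -4.2) = (-26.0, -4.20). On A1, T sits at bearing 90° from B; a 137° counterclockwise sweep puts K at bearing 227°, so K = B + 4.2·(cos 227°, sin 227°) = (-28.9, -7.27). A1 meets KM tangentially, so BK is at right angles to KM, so KM runs along (−sin 227°, cos 227°); with |KM| = 19.2, M = (-14.8, -20.4). Then |TM| = |M − T| = 23.2.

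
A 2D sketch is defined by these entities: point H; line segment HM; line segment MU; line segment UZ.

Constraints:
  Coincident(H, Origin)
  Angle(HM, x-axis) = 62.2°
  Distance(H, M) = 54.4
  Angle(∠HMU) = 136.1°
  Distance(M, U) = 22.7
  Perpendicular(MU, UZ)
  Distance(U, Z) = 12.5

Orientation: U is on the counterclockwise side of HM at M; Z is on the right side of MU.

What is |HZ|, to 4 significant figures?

79.71

H is at the origin; HM runs at 62.2° with length 54.4, so M = 54.4·(cos 62.2°, sin 62.2°) = (25.37, 48.12). ∠HMU = 136.1°, so MU runs at 62.2° + (180° − 136.1°) = 106.1° from the x-axis; with |MU| = 22.7, U = M + 22.7·(cos 106.1°, sin 106.1°) = (19.08, 69.93). The perpendicularity gives UZ at right angles to MU; with |UZ| = 12.5 on the right of MU, Z = U + 12.5·(0.9608, 0.2773) = (31.09, 73.40). Then |HZ| = |Z − H| = 79.71.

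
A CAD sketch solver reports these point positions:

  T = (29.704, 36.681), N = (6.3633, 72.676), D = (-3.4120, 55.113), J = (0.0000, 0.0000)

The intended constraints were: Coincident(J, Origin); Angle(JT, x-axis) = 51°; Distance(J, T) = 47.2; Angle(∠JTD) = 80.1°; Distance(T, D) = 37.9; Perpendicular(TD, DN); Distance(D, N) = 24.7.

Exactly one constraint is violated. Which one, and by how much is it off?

Distance(D, N) = 24.7 — off by 4.60.

J = (0.00, 0.00) ✓; JT at 51.00° ✓; |JT| = 47.20 ✓; ∠JTD = 80.10° ✓; |TD| = 37.90 ✓; ∠(TD, DN) = 90.00° ✓; |DN| = 20.10 ✗.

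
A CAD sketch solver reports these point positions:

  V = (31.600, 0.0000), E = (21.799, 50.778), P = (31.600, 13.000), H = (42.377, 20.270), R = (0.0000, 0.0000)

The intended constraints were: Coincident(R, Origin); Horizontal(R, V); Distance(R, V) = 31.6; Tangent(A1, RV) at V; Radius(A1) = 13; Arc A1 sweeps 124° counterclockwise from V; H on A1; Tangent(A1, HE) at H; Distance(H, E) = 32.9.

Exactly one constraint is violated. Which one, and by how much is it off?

Distance(H, E) = 32.9 — off by 3.90.

R = (0.00, 0.00) ✓; R.y = 0.00, V.y = 0.00 ✓; |RV| = 31.60 ✓; ∠(PV, VR) = 90.00° ✓; |PV| = 13.00 ✓; bearing(P→H) − bearing(P→V) = 124.0° ✓; |PH| = 13.00 ✓; ∠(PH, HE) = 90.00° ✓; |HE| = 36.80 ✗.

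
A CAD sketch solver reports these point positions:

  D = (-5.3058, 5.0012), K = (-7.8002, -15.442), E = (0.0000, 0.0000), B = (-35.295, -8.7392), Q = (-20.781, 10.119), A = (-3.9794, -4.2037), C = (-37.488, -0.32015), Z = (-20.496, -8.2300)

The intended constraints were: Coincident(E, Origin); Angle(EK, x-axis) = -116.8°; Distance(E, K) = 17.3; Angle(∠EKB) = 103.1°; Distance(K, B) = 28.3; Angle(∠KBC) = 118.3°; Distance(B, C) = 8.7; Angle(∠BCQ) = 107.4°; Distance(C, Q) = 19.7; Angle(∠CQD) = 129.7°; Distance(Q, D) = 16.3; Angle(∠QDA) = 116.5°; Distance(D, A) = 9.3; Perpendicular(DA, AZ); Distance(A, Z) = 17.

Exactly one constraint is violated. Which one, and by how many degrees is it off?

Perpendicular(DA, AZ) — off by 5.50°.

E = (0.00, 0.00) ✓; EK at -116.8° ✓; |EK| = 17.30 ✓; ∠EKB = 103.1° ✓; |KB| = 28.30 ✓; ∠KBC = 118.3° ✓; |BC| = 8.700 ✓; ∠BCQ = 107.4° ✓; |CQ| = 19.70 ✓; ∠CQD = 129.7° ✓; |QD| = 16.30 ✓; ∠QDA = 116.5° ✓; |DA| = 9.300 ✓; ∠(DA, AZ) = 84.50° ✗; |AZ| = 17.00 ✓.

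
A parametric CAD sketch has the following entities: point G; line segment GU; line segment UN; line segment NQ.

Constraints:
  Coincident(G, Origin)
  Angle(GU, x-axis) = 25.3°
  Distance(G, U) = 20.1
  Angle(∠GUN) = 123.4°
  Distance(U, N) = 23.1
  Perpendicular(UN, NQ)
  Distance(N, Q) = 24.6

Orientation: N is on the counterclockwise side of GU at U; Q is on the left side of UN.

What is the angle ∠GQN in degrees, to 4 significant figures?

77.11°

G is at the origin; GU runs at 25.3° with length 20.1, so U = 20.1·(cos 25.3°, sin 25.3°) = (18.17, 8.590). ∠GUN = 123.4°, so UN runs at 25.3° + (180° − 123.4°) = 81.90° from the x-axis; with |UN| = 23.1, N = U + 23.1·(cos 81.90°, sin 81.90°) = (21.43, 31.46). The perpendicularity gives NQ at right angles to UN; with |NQ| = 24.6 on the left of UN, Q = N + 24.6·(-0.9900, 0.1409) = (-2.928, 34.93). Then cos ∠GQN = QG·QN / (|QG||QN|), giving 77.11°.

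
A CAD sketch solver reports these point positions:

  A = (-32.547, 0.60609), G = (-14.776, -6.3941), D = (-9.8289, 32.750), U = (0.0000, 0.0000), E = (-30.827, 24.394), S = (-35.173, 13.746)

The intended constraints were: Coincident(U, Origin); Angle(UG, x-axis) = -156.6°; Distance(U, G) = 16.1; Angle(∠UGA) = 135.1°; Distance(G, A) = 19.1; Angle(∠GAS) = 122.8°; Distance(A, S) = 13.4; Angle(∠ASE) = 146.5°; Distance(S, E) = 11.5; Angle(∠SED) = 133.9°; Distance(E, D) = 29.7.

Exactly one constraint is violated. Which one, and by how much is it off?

Distance(E, D) = 29.7 — off by 7.10.

U = (0.00, 0.00) ✓; UG at -156.6° ✓; |UG| = 16.10 ✓; ∠UGA = 135.1° ✓; |GA| = 19.10 ✓; ∠GAS = 122.8° ✓; |AS| = 13.40 ✓; ∠ASE = 146.5° ✓; |SE| = 11.50 ✓; ∠SED = 133.9° ✓; |ED| = 22.60 ✗.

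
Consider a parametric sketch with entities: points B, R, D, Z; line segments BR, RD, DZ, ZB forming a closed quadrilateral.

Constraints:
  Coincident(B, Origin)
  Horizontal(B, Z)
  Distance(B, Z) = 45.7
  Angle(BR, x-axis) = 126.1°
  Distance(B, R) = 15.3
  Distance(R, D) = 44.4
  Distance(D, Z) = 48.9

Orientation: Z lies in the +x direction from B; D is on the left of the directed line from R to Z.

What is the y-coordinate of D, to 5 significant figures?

43.249

B is at the origin; BZ is horizontal with |BZ| = 45.7 and Z in +x, so Z = (45.7, 0). BR runs at 126.1° with |BR| = 15.3, so R = (-9.0147, 12.362). D is determined by |RD| = 44.4 and |DZ| = 48.9 together: it lies at the intersection of circle(R, 44.4) and circle(Z, 48.9). With |RZ| = 56.094, the foot of the radical line on RZ is 24.305 from R and the perpendicular offset is √(44.4² − 24.305²) = 37.157. Taking the left-of-RZ solution: D = (22.881, 43.249).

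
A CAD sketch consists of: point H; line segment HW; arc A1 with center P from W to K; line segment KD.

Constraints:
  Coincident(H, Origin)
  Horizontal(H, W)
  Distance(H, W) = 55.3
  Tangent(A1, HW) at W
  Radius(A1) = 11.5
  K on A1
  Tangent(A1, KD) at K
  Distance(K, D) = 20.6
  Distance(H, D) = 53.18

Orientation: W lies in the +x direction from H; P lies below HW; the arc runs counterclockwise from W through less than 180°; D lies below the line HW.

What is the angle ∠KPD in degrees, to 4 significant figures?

60.83°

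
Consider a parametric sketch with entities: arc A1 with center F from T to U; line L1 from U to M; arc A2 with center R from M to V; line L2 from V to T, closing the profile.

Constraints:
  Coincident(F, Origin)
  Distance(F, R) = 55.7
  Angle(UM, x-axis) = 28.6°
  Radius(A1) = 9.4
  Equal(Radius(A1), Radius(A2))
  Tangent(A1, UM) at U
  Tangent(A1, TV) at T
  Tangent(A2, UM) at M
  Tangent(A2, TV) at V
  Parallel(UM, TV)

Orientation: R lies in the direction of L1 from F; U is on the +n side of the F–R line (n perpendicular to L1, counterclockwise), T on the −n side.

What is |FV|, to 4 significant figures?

56.49

Tangency of A1 to both parallel lines with radius 9.4 puts U and T at F ± 9.4·n: U = (-4.500, 8.253), T = (4.500, -8.253). Equal radii place M and V the same way about R: M = R + 9.4·n = (44.40, 34.92), V = R − 9.4·n = (53.40, 18.41). Then |FV| = |V − F| = 56.49.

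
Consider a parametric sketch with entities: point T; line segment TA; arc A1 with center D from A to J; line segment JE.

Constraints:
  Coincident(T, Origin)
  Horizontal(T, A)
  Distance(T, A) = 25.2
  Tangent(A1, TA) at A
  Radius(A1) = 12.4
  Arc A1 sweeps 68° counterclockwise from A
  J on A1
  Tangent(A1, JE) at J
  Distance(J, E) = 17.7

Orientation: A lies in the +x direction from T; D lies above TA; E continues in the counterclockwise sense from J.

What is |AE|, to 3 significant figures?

30.2

On A1, A sits at bearing -90° from D; a 68° counterclockwise sweep puts J at bearing -22°, so J = D + 12.4·(cos -22°, sin -22°) = (36.7, 7.75). Tangency of A1 to JE means the radius DJ is perpendicular to JE, so JE runs along (−sin -22°, cos -22°); with |JE| = 17.7, E = (43.3, 24.2). Then |AE| = |E − A| = 30.2.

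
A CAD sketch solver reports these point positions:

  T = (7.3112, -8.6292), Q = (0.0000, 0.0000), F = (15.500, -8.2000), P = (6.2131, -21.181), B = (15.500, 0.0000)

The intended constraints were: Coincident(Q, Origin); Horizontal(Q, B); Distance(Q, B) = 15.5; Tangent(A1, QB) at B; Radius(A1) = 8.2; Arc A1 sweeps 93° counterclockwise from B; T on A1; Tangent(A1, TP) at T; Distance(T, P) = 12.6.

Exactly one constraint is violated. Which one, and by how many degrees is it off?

Tangent(A1, TP) at T — off by 8.00°.

Q = (0.00, 0.00) ✓; Q.y = 0.00, B.y = 0.00 ✓; |QB| = 15.50 ✓; ∠(FB, BQ) = 90.00° ✓; |FB| = 8.200 ✓; bearing(F→T) − bearing(F→B) = 93.00° ✓; |FT| = 8.200 ✓; ∠(FT, TP) = 98.00° ✗; |TP| = 12.60 ✓.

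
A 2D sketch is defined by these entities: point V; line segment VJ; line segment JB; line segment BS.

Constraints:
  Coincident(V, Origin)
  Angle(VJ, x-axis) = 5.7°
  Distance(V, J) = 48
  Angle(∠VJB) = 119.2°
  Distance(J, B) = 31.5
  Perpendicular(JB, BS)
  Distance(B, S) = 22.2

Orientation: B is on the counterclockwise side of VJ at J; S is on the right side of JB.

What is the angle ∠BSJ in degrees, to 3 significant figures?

54.8°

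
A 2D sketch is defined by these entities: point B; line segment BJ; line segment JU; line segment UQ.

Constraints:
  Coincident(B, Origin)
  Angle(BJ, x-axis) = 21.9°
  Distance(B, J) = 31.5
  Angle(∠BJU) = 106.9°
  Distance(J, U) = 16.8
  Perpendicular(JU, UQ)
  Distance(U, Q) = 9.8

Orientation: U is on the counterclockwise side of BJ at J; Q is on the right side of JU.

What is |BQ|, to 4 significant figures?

47.63

∠BJU = 106.9°, so JU runs at 21.9° + (180° − 106.9°) = 95.00° from the x-axis; with |JU| = 16.8, U = J + 16.8·(cos 95.00°, sin 95.00°) = (27.76, 28.49). JU is perpendicular to UQ; with |UQ| = 9.8 on the right of JU, Q = U + 9.8·(0.9962, 0.08716) = (37.53, 29.34). Then |BQ| = |Q − B| = 47.63.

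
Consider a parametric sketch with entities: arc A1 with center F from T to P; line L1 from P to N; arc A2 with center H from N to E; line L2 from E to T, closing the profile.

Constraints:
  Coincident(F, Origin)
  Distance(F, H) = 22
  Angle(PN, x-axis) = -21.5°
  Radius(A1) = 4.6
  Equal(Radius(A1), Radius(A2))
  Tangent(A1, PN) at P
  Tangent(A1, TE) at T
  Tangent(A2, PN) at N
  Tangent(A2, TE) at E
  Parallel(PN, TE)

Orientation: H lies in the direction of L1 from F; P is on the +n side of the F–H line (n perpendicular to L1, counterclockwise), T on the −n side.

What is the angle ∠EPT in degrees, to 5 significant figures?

67.306°

The slot axis is L1's direction at -21.5°, so u = (cos -21.5°, sin -21.5°) = (0.93042, -0.36650) and n = (−sin -21.5°, cos -21.5°) = (0.36650, 0.93042). F is at the origin and H lies 22.0 along u from F, so H = 22.0·u = (20.469, -8.0630). Tangency of A1 to both parallel lines with radius 4.6 puts P and T at F ± 4.6·n: P = (1.6859, 4.2799), T = (-1.6859, -4.2799). Equal radii place N and E the same way about H: N = H + 4.6·n = (22.155, -3.7831), E = H − 4.6·n = (18.783, -12.343). Then cos ∠EPT = PE·PT / (|PE||PT|), giving 67.306°.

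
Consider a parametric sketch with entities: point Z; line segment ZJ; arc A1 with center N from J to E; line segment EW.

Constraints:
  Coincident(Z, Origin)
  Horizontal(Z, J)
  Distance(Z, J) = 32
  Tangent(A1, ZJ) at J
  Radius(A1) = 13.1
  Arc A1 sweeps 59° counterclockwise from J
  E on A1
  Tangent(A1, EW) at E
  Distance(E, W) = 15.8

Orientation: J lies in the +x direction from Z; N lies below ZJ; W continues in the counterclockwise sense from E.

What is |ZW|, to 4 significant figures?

23.57

Z is at the origin; ZJ is horizontal with |ZJ| = 32.0 and J on the +x side, so J = (32.00, 0.000). A1 meets ZJ tangentially, so NJ is at right angles to ZJ, so N = J + (0, -13.1) = (32.00, -13.10). On A1, J sits at bearing 90° from N; a 59° counterclockwise sweep puts E at bearing 149°, so E = N + 13.1·(cos 149°, sin 149°) = (20.77, -6.353). A1 meets EW tangentially, so NE is at right angles to EW, so EW runs along (−sin 149°, cos 149°); with |EW| = 15.8, W = (12.63, -19.90). Then |ZW| = |W − Z| = 23.57.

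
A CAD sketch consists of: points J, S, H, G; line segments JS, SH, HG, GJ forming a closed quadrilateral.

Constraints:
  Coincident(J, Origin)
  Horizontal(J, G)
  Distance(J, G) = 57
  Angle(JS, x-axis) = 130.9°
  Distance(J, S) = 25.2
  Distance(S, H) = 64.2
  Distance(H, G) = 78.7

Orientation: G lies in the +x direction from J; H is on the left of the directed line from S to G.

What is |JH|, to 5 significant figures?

73.801

Checks: J.y = 0.00, G.y = 0.00 ✓; |SH| = 64.20 ✓; |HG| = 78.70 ✓.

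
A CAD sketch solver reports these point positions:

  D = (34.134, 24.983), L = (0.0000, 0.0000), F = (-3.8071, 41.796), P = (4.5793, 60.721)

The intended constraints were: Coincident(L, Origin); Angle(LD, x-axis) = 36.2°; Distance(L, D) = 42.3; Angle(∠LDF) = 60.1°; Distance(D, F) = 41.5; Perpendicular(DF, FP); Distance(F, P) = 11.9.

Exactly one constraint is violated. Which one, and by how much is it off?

Distance(F, P) = 11.9 — off by 8.80.

L = (0.00, 0.00) ✓; LD at 36.20° ✓; |LD| = 42.30 ✓; ∠LDF = 60.10° ✓; |DF| = 41.50 ✓; ∠(DF, FP) = 90.00° ✓; |FP| = 20.70 ✗.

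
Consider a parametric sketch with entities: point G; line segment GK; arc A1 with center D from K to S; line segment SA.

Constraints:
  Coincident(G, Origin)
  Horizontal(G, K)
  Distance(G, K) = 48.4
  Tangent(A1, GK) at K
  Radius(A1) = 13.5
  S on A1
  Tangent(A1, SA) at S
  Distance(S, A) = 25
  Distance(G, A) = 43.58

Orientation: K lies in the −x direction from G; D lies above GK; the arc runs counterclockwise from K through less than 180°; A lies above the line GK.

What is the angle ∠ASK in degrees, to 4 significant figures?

143.7°

G is at the origin; G and K share the same y with |GK| = 48.4 and K on the −x side, so K = (-48.40, 0.000). Tangency of A1 to GK means the radius DK is perpendicular to GK, so D = K + (0, 13.5) = (-48.40, 13.50). Since DS ⟂ SA (tangency), |DA| = √(13.5² + 25.0²) = 28.41 regardless of where S sits on A1. So A lies on both circle(G, 43.58) and circle(D, 28.41); the above-GK intersection is A = (-28.06, 33.34). S is the foot of the tangent from A: S = (-35.51, 9.477).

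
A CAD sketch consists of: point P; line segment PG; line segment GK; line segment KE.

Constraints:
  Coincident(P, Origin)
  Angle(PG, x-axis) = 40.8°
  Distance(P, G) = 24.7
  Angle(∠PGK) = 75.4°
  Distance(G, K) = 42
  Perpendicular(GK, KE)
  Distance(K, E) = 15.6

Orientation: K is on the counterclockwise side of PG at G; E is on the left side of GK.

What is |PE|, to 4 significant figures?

36.72

∠PGK = 75.4°, so GK runs at 40.8° + (180° − 75.4°) = 145.4° from the x-axis; with |GK| = 42.0, K = G + 42.0·(cos 145.4°, sin 145.4°) = (-15.87, 39.99). GK is perpendicular to KE; with |KE| = 15.6 on the left of GK, E = K + 15.6·(-0.5678, -0.8231) = (-24.73, 27.15). Then |PE| = |E − P| = 36.72.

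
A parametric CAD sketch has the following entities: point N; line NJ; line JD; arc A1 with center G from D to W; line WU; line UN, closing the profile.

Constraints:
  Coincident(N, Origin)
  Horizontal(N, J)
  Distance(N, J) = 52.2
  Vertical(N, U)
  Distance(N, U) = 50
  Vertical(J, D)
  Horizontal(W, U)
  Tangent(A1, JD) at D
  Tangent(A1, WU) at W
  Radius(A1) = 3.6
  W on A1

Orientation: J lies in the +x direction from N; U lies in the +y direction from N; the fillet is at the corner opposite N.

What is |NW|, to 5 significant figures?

69.728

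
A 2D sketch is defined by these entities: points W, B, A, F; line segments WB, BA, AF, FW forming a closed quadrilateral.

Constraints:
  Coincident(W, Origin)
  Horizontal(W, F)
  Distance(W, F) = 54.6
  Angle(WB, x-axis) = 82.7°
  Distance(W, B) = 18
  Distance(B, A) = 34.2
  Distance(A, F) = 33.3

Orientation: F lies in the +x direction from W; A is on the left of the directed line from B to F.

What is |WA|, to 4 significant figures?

44.43

W is at the origin; WF is horizontal with |WF| = 54.6 and F in +x, so F = (54.6, 0). WB runs at 82.7° with |WB| = 18.0, so B = (2.287, 17.85). A is determined by |BA| = 34.2 and |AF| = 33.3 together: it lies at the intersection of circle(B, 34.2) and circle(F, 33.3). With |BF| = 55.28, the foot of the radical line on BF is 28.19 from B and the perpendicular offset is √(34.2² − 28.19²) = 19.37. Taking the left-of-BF solution: A = (35.22, 27.08).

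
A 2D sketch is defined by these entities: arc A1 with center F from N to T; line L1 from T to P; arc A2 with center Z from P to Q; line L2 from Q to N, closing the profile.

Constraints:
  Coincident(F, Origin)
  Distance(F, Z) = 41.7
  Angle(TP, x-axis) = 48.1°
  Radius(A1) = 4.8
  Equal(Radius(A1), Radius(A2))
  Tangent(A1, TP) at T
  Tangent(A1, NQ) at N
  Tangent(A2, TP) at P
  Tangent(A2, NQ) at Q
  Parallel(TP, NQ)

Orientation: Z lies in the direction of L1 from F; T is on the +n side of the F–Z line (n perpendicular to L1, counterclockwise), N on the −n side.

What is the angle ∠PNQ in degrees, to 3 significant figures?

13.0°

The slot axis is L1's direction at 48.1°, so u = (cos 48.1°, sin 48.1°) = (0.668, 0.744) and n = (−sin 48.1°, cos 48.1°) = (-0.744, 0.668). F is at the origin and Z lies 41.7 along u from F, so Z = 41.7·u = (27.8, 31.0). Tangency of A1 to both parallel lines with radius 4.8 puts T and N at F ± 4.8·n: T = (-3.57, 3.21), N = (3.57, -3.21). Equal radii place P and Q the same way about Z: P = Z + 4.8·n = (24.3, 34.2), Q = Z − 4.8·n = (31.4, 27.8). Then cos ∠PNQ = NP·NQ / (|NP||NQ|), giving 13.0°.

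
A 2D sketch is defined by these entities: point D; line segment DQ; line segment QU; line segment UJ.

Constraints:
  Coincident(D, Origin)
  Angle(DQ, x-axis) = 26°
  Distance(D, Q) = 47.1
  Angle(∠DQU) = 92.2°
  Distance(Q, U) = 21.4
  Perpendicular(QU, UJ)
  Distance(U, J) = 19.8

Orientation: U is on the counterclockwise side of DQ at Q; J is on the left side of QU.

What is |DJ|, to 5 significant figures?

35.805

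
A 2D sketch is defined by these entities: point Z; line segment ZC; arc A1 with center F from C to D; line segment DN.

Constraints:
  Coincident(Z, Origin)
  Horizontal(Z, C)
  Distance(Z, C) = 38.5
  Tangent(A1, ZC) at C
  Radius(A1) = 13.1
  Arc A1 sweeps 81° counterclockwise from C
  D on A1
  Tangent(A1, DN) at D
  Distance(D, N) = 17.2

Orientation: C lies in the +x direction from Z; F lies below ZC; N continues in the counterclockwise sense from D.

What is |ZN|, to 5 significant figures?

36.184

Z is at the origin; ZC is horizontal with |ZC| = 38.5 and C on the +x side, so C = (38.500, 0.0000). A1 meets ZC tangentially, so FC is at right angles to ZC, so F = C + (0, -13.1) = (38.500, -13.100). On A1, C sits at bearing 90° from F; an 81° counterclockwise sweep puts D at bearing 171°, so D = F + 13.1·(cos 171°, sin 171°) = (25.561, -11.051). The tangent condition forces FD to be normal to DN, so DN runs along (−sin 171°, cos 171°); with |DN| = 17.2, N = (22.871, -28.039). Then |ZN| = |N − Z| = 36.184.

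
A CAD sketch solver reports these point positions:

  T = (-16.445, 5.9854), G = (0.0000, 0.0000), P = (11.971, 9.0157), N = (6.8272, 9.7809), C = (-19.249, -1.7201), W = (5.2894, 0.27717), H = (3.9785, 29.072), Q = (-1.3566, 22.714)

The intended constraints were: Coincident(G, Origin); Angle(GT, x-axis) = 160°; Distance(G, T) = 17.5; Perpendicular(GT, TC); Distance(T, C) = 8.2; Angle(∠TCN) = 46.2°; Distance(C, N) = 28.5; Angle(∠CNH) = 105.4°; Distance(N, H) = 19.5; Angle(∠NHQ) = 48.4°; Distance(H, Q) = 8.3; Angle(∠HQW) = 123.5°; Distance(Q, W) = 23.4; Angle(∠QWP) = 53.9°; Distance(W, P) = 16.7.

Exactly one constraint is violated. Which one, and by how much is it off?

Distance(W, P) = 16.7 — off by 5.70.

G = (0.00, 0.00) ✓; GT at 160.0° ✓; |GT| = 17.50 ✓; ∠(GT, TC) = 90.00° ✓; |TC| = 8.200 ✓; ∠TCN = 46.20° ✓; |CN| = 28.50 ✓; ∠CNH = 105.4° ✓; |NH| = 19.50 ✓; ∠NHQ = 48.40° ✓; |HQ| = 8.300 ✓; ∠HQW = 123.5° ✓; |QW| = 23.40 ✓; ∠QWP = 53.90° ✓; |WP| = 11.00 ✗.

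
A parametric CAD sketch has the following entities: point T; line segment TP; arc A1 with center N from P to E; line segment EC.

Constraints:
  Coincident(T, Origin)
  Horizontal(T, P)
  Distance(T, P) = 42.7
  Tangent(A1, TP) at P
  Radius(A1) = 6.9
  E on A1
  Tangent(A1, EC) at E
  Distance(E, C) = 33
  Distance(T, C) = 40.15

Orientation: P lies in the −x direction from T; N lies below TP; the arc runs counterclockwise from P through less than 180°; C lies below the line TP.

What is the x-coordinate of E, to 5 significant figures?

-47.174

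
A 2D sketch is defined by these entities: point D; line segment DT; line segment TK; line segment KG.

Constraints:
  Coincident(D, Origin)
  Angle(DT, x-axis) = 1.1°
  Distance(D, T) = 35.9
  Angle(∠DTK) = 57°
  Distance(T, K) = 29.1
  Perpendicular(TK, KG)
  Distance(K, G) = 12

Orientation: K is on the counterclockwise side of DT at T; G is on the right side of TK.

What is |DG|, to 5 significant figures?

43.177

D is at the origin; DT runs at 1.1° with length 35.9, so T = 35.9·(cos 1.1°, sin 1.1°) = (35.893, 0.68919). ∠DTK = 57.0°, so TK runs at 1.1° + (180° − 57.0°) = 124.10° from the x-axis; with |TK| = 29.1, K = T + 29.1·(cos 124.10°, sin 124.10°) = (19.579, 24.786). The perpendicularity gives KG at right angles to TK; with |KG| = 12.0 on the right of TK, G = K + 12.0·(0.82806, 0.56064) = (29.516, 31.513). Then |DG| = |G − D| = 43.177.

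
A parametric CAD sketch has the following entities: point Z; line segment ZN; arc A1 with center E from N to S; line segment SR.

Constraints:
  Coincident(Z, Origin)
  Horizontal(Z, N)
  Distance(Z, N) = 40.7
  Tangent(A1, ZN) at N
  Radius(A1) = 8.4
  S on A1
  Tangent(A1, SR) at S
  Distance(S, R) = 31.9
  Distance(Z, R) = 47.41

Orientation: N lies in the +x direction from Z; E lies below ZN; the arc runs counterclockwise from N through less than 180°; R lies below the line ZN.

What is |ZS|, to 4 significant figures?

33.17

Checks: |EN| = 8.400 ✓; |ES| = 8.400 ✓; ∠(ES, SR) = 90.00° ✓; |SR| = 31.90 ✓; |ZR| = 47.41 ✓.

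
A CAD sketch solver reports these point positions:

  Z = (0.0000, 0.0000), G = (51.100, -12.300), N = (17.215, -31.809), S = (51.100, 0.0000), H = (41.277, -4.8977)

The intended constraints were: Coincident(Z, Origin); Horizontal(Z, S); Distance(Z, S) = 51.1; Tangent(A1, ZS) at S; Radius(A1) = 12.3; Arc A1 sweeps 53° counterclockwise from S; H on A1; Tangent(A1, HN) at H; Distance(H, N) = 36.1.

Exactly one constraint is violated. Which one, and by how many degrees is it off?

Tangent(A1, HN) at H — off by 4.80°.

Z = (0.00, 0.00) ✓; Z.y = 0.00, S.y = 0.00 ✓; |ZS| = 51.10 ✓; ∠(GS, SZ) = 90.00° ✓; |GS| = 12.30 ✓; bearing(G→H) − bearing(G→S) = 53.00° ✓; |GH| = 12.30 ✓; ∠(GH, HN) = 94.80° ✗; |HN| = 36.10 ✓.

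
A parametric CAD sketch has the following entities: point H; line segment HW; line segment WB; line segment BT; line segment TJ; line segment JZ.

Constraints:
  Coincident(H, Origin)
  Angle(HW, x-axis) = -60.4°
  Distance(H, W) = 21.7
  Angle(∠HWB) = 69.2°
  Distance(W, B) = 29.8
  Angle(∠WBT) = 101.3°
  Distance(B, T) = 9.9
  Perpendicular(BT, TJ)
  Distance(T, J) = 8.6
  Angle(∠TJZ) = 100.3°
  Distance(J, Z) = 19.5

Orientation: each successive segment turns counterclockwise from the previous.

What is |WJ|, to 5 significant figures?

25.942

H is at the origin; HW runs at -60.4° with length 21.7, so W = (10.719, -18.868). ∠HWB = 69.2° gives WB at 50.400° from the x-axis; with |WB| = 29.8, B = (29.714, 4.0933). ∠WBT = 101.3° gives BT at 129.10° from the x-axis; with |BT| = 9.9, T = (23.470, 11.776). BT is perpendicular to TJ, so TJ runs at -140.90°; with |TJ| = 8.6, J = (16.796, 6.3523). Then |WJ| = |J − W| = 25.942.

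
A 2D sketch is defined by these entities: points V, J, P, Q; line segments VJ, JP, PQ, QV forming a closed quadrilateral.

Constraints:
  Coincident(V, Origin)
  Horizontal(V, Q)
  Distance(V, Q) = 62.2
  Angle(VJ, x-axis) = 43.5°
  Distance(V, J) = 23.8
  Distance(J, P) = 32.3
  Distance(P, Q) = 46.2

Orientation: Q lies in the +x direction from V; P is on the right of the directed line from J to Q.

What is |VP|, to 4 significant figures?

24.62

Checks: |JP| = 32.30 ✓; |PQ| = 46.20 ✓.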